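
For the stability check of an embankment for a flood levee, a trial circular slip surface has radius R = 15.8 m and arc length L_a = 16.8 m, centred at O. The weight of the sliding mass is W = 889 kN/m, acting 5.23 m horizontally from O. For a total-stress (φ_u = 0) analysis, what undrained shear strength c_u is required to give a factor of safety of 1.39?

FS = c_u·L_a·R / (W·d), so c_u = FS·W·d / (L_a·R).
c_u = 1.39·889·5.23 / (16.80·15.8) = 6462.8 / 265.44 = 24.35 kPa

c_u = 24.3 kPa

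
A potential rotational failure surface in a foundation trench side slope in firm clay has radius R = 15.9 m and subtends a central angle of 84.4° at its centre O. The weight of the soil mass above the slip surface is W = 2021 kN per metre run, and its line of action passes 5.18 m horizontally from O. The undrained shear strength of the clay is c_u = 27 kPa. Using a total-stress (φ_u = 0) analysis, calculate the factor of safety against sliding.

Taking moments about the centre O, the resisting moment is provided by the undrained shear strength acting along the arc:
Arc length L_a = R·θ = 15.9·(84.4°·π/180) = 15.9·1.4731 = 23.42 m
M_R = c_u·L_a·R = 27·23.42·15.9 = 10054.9 kN·m/m
M_D = W·d = 2021·5.18 = 10468.8 kN·m/m
FS = M_R / M_D = 10054.9 / 10468.8 = 0.960

FS = 0.96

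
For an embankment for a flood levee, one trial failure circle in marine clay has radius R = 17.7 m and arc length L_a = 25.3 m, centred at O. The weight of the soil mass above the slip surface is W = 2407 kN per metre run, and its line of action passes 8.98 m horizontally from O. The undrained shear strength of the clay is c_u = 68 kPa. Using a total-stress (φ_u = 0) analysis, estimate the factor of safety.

FS = 1.41

Taking moments about the centre O, the resisting moment is provided by the undrained shear strength acting along the arc:
M_R = c_u·L_a·R = 68·25.30·17.7 = 30451.1 kN·m/m
M_D = W·d = 2407·8.98 = 21614.9 kN·m/m
FS = M_R / M_D = 30451.1 / 21614.9 = 1.409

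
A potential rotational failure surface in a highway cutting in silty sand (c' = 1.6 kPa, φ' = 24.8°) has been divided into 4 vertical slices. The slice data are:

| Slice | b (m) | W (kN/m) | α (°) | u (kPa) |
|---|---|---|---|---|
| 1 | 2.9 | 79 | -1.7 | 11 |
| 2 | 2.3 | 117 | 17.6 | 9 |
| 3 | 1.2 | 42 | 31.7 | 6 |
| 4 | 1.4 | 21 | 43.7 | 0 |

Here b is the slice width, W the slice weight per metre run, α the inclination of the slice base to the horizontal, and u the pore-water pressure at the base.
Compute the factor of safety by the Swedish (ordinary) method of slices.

Ordinary method of slices: FS = Σ[c'·Δl_i + (W_i cosα_i − u_i·Δl_i)·tanφ'] / Σ W_i sinα_i, with Δl_i = b_i / cosα_i.
Slice 1: Δl = 2.9/cos(-1.7°) = 2.901 m; N'_1 = 79·cos(-1.7°) − 11·2.901 = 47.1; c'Δl = 4.64; W sinα = -2.3
Slice 2: Δl = 2.3/cos17.6° = 2.413 m; N'_2 = 117·cos17.6° − 9·2.413 = 89.8; c'Δl = 3.86; W sinα = 35.4
Slice 3: Δl = 1.2/cos31.7° = 1.410 m; N'_3 = 42·cos31.7° − 6·1.410 = 27.3; c'Δl = 2.26; W sinα = 22.1
Slice 4: Δl = 1.4/cos43.7° = 1.936 m; N'_4 = 21·cos43.7° − 0·1.936 = 15.2; c'Δl = 3.10; W sinα = 14.5
Σc'Δl = 13.9 kN/m; ΣN' = 179.3 kN/m; ΣW sinα = 69.6 kN/m
Resisting = 13.9 + 179.3·tan24.8° = 13.9 + 82.9 = 96.7 kN/m
FS = 96.7 / 69.6 = 1.389

FS = 1.39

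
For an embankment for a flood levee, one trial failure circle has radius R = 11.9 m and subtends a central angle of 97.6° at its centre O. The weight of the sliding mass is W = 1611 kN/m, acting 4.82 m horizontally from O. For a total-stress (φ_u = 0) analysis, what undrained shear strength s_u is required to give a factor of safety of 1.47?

FS = s_u·L_a·R / (W·d), so s_u = FS·W·d / (L_a·R).
Arc length L_a = R·θ = 11.9·(97.6°·π/180) = 11.9·1.7034 = 20.27 m
s_u = 1.47·1611·4.82 / (20.27·11.9) = 11414.6 / 241.22 = 47.32 kPa

s_u = 47.3 kPa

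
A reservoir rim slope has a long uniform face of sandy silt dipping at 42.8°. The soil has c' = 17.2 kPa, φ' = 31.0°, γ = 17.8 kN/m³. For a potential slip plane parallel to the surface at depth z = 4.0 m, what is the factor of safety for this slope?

For an infinite slope with a slip plane parallel to the surface (no pore pressure): FS = [c' + γz cos²β tanφ'] / [γz sinβ cosβ].
γz = 17.8·4.0 = 71.20 kN/m²
Numerator = 17.2 + 71.20·cos²42.8°·tan31.0° = 17.2 + 71.20·0.5384·0.6009 = 40.232 kPa
Denominator = 71.20·sin42.8°·cos42.8° = 71.20·0.6794·0.7337 = 35.495 kPa
FS = 40.232 / 35.495 = 1.133

FS = 1.13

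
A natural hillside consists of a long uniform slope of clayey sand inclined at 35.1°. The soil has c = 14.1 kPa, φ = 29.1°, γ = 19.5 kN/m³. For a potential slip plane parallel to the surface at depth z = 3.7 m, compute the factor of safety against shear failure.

FS = 1.21

For an infinite slope with a slip plane parallel to the surface (no pore pressure): FS = [c + γz cos²β tanφ] / [γz sinβ cosβ].
γz = 19.5·3.7 = 72.15 kN/m²
Numerator = 14.1 + 72.15·cos²35.1°·tan29.1° = 14.1 + 72.15·0.6694·0.5566 = 40.981 kPa
Denominator = 72.15·sin35.1°·cos35.1° = 72.15·0.5750·0.8181 = 33.942 kPa
FS = 40.981 / 33.942 = 1.207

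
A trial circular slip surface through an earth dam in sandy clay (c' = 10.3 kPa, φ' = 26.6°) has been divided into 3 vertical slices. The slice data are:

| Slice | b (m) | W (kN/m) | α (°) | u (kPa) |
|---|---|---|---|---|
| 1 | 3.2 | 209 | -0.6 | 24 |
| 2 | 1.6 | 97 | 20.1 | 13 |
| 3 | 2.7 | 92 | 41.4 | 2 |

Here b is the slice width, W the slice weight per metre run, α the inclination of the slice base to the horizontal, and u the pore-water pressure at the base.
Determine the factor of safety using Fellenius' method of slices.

FS = 2.38

Ordinary method of slices: FS = Σ[c'·Δl_i + (W_i cosα_i − u_i·Δl_i)·tanφ'] / Σ W_i sinα_i, with Δl_i = b_i / cosα_i.
Slice 1: Δl = 3.2/cos(-0.6°) = 3.200 m; N'_1 = 209·cos(-0.6°) − 24·3.200 = 132.2; c'Δl = 32.96; W sinα = -2.2
Slice 2: Δl = 1.6/cos20.1° = 1.704 m; N'_2 = 97·cos20.1° − 13·1.704 = 68.9; c'Δl = 17.55; W sinα = 33.3
Slice 3: Δl = 2.7/cos41.4° = 3.599 m; N'_3 = 92·cos41.4° − 2·3.599 = 61.8; c'Δl = 37.07; W sinα = 60.8
Σc'Δl = 87.6 kN/m; ΣN' = 262.9 kN/m; ΣW sinα = 92.0 kN/m
Resisting = 87.6 + 262.9·tan26.6° = 87.6 + 131.7 = 219.3 kN/m
FS = 219.3 / 92.0 = 2.384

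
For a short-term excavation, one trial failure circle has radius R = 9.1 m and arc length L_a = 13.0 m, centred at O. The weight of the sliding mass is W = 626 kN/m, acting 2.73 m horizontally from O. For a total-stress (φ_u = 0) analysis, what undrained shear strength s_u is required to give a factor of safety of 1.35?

s_u = 19.5 kPa

FS = s_u·L_a·R / (W·d), so s_u = FS·W·d / (L_a·R).
s_u = 1.35·626·2.73 / (13.00·9.1) = 2307.1 / 118.30 = 19.50 kPa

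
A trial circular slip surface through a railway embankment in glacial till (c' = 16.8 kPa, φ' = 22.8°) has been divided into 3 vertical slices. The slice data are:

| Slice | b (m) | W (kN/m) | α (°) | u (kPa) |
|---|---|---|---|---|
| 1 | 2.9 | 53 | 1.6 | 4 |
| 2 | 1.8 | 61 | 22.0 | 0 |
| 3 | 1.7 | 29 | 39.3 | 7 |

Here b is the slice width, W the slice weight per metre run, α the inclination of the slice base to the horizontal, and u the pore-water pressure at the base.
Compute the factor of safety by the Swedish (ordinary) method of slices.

Ordinary method of slices: FS = Σ[c'·Δl_i + (W_i cosα_i − u_i·Δl_i)·tanφ'] / Σ W_i sinα_i, with Δl_i = b_i / cosα_i.
Slice 1: Δl = 2.9/cos1.6° = 2.901 m; N'_1 = 53·cos1.6° − 4·2.901 = 41.4; c'Δl = 48.74; W sinα = 1.5
Slice 2: Δl = 1.8/cos22.0° = 1.941 m; N'_2 = 61·cos22.0° − 0·1.941 = 56.6; c'Δl = 32.61; W sinα = 22.9
Slice 3: Δl = 1.7/cos39.3° = 2.197 m; N'_3 = 29·cos39.3° − 7·2.197 = 7.1; c'Δl = 36.91; W sinα = 18.4
Σc'Δl = 118.3 kN/m; ΣN' = 105.0 kN/m; ΣW sinα = 42.7 kN/m
Resisting = 118.3 + 105.0·tan22.8° = 118.3 + 44.1 = 162.4 kN/m
FS = 162.4 / 42.7 = 3.803

FS = 3.80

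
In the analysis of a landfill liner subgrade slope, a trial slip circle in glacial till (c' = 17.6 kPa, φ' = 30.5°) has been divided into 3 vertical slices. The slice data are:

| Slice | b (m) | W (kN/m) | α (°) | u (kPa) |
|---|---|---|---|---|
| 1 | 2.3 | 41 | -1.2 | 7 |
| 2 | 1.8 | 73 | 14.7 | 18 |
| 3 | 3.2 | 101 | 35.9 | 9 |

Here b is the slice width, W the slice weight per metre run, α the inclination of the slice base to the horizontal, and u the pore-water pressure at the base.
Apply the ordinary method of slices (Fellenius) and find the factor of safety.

Ordinary method of slices: FS = Σ[c'·Δl_i + (W_i cosα_i − u_i·Δl_i)·tanφ'] / Σ W_i sinα_i, with Δl_i = b_i / cosα_i.
Slice 1: Δl = 2.3/cos(-1.2°) = 2.301 m; N'_1 = 41·cos(-1.2°) − 7·2.301 = 24.9; c'Δl = 40.49; W sinα = -0.9
Slice 2: Δl = 1.8/cos14.7° = 1.861 m; N'_2 = 73·cos14.7° − 18·1.861 = 37.1; c'Δl = 32.75; W sinα = 18.5
Slice 3: Δl = 3.2/cos35.9° = 3.950 m; N'_3 = 101·cos35.9° − 9·3.950 = 46.3; c'Δl = 69.53; W sinα = 59.2
Σc'Δl = 142.8 kN/m; ΣN' = 108.3 kN/m; ΣW sinα = 76.9 kN/m
Resisting = 142.8 + 108.3·tan30.5° = 142.8 + 63.8 = 206.5 kN/m
FS = 206.5 / 76.9 = 2.686

FS = 2.69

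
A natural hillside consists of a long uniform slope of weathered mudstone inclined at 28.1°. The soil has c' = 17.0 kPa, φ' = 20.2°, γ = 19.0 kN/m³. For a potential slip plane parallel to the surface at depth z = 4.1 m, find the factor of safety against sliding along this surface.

FS = 1.21

For an infinite slope with a slip plane parallel to the surface (no pore pressure): FS = [c' + γz cos²β tanφ'] / [γz sinβ cosβ].
γz = 19.0·4.1 = 77.90 kN/m²
Numerator = 17.0 + 77.90·cos²28.1°·tan20.2° = 17.0 + 77.90·0.7781·0.3679 = 39.303 kPa
Denominator = 77.90·sin28.1°·cos28.1° = 77.90·0.4710·0.8821 = 32.367 kPa
FS = 39.303 / 32.367 = 1.214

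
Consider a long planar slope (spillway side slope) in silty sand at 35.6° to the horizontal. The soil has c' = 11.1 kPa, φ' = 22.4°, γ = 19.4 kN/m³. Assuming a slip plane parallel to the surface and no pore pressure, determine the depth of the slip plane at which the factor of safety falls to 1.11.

Setting FS = 1.11 in FS = [c' + γz cos²β tanφ'] / [γz sinβ cosβ] and solving for z:
z = c' / [γ cosβ (FS·sinβ − cosβ·tanφ')]
  = 11.1 / [19.4·cos35.6°·(1.11·sin35.6° − cos35.6°·tan22.4°)]
  = 11.1 / [19.4·0.8131·(1.11·0.5821 − 0.8131·0.4122)]
  = 11.1 / 4.9061 = 2.262 m

z = 2.26 m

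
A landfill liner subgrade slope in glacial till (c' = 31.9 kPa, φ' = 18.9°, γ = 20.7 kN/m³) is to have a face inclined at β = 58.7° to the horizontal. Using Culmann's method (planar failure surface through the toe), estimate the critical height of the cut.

H_c = 21.51 m

Culmann's analysis gives the critical failure plane at α_cr = (β + φ')/2 = (58.7 + 18.9)/2 = 38.8°, and the critical height
H_c = (4c'/γ) · sinβ cosφ' / [1 − cos(β − φ')]
    = (4·31.9/20.7) · sin58.7°·cos18.9° / [1 − cos(39.8°)]
    = 6.164 · 0.8545·0.9461 / [1 − 0.7683]
    = 6.164 · 0.8084 / 0.2317
    = 21.51 m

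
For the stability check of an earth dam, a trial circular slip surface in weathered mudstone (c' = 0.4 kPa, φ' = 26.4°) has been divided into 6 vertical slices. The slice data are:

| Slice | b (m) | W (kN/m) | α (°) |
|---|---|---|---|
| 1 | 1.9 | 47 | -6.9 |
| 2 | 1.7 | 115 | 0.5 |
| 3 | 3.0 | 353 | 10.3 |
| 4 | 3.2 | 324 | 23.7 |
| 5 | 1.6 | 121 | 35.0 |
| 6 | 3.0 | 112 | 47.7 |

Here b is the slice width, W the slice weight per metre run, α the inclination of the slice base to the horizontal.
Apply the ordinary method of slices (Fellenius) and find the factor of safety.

Ordinary method of slices: FS = Σ[c'·Δl_i + (W_i cosα_i)·tanφ'] / Σ W_i sinα_i, with Δl_i = b_i / cosα_i.
Slice 1: Δl = 1.9/cos(-6.9°) = 1.914 m; N'_1 = 47·cos(-6.9°) = 46.7; c'Δl = 0.77; W sinα = -5.6
Slice 2: Δl = 1.7/cos0.5° = 1.700 m; N'_2 = 115·cos0.5° = 115.0; c'Δl = 0.68; W sinα = 1.0
Slice 3: Δl = 3.0/cos10.3° = 3.049 m; N'_3 = 353·cos10.3° = 347.3; c'Δl = 1.22; W sinα = 63.1
Slice 4: Δl = 3.2/cos23.7° = 3.495 m; N'_4 = 324·cos23.7° = 296.7; c'Δl = 1.40; W sinα = 130.2
Slice 5: Δl = 1.6/cos35.0° = 1.953 m; N'_5 = 121·cos35.0° = 99.1; c'Δl = 0.78; W sinα = 69.4
Slice 6: Δl = 3.0/cos47.7° = 4.458 m; N'_6 = 112·cos47.7° = 75.4; c'Δl = 1.78; W sinα = 82.8
Σc'Δl = 6.6 kN/m; ΣN' = 980.1 kN/m; ΣW sinα = 340.9 kN/m
Resisting = 6.6 + 980.1·tan26.4° = 6.6 + 486.5 = 493.2 kN/m
FS = 493.2 / 340.9 = 1.446

FS = 1.45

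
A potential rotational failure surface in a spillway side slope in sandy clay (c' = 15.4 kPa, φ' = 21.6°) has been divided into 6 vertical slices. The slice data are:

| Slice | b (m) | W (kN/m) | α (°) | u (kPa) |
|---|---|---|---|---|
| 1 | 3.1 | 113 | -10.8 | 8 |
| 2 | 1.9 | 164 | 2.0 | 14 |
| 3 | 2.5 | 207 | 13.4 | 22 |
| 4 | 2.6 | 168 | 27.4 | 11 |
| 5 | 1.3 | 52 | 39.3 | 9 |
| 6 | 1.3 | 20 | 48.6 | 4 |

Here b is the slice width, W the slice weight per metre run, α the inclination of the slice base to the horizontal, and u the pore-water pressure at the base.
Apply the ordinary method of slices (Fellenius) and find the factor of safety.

Ordinary method of slices: FS = Σ[c'·Δl_i + (W_i cosα_i − u_i·Δl_i)·tanφ'] / Σ W_i sinα_i, with Δl_i = b_i / cosα_i.
Slice 1: Δl = 3.1/cos(-10.8°) = 3.156 m; N'_1 = 113·cos(-10.8°) − 8·3.156 = 85.8; c'Δl = 48.60; W sinα = -21.2
Slice 2: Δl = 1.9/cos2.0° = 1.901 m; N'_2 = 164·cos2.0° − 14·1.901 = 137.3; c'Δl = 29.28; W sinα = 5.7
Slice 3: Δl = 2.5/cos13.4° = 2.570 m; N'_3 = 207·cos13.4° − 22·2.570 = 144.8; c'Δl = 39.58; W sinα = 48.0
Slice 4: Δl = 2.6/cos27.4° = 2.929 m; N'_4 = 168·cos27.4° − 11·2.929 = 116.9; c'Δl = 45.10; W sinα = 77.3
Slice 5: Δl = 1.3/cos39.3° = 1.680 m; N'_5 = 52·cos39.3° − 9·1.680 = 25.1; c'Δl = 25.87; W sinα = 32.9
Slice 6: Δl = 1.3/cos48.6° = 1.966 m; N'_6 = 20·cos48.6° − 4·1.966 = 5.4; c'Δl = 30.27; W sinα = 15.0
Σc'Δl = 218.7 kN/m; ΣN' = 515.3 kN/m; ΣW sinα = 157.8 kN/m
Resisting = 218.7 + 515.3·tan21.6° = 218.7 + 204.0 = 422.7 kN/m
FS = 422.7 / 157.8 = 2.679

FS = 2.68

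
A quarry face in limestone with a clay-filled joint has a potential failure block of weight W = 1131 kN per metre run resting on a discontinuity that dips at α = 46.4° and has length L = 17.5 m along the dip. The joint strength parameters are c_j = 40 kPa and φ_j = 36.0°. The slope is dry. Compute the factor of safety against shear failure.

FS = 1.55

Resolving the block weight along and normal to the plane and applying the Mohr–Coulomb strength on the joint:
N' = W cosα = 1131·cos46.4° = 780.0 kN/m
Driving force T = W sinα = 1131·sin46.4° = 819.0 kN/m
Resisting force R = c_j·L + N'·tanφ_j = 40·17.5 + 780.0·tan36.0° = 700.0 + 566.7 = 1266.7 kN/m
FS = R / T = 1266.7 / 819.0 = 1.547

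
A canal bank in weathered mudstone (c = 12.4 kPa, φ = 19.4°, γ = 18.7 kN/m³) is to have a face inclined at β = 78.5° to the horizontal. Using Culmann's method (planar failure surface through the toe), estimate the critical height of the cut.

Culmann's analysis gives the critical failure plane at α_cr = (β + φ)/2 = (78.5 + 19.4)/2 = 49.0°, and the critical height
H_c = (4c/γ) · sinβ cosφ / [1 − cos(β − φ)]
    = (4·12.4/18.7) · sin78.5°·cos19.4° / [1 − cos(59.1°)]
    = 2.652 · 0.9799·0.9432 / [1 − 0.5135]
    = 2.652 · 0.9243 / 0.4865
    = 5.04 m

H_c = 5.04 m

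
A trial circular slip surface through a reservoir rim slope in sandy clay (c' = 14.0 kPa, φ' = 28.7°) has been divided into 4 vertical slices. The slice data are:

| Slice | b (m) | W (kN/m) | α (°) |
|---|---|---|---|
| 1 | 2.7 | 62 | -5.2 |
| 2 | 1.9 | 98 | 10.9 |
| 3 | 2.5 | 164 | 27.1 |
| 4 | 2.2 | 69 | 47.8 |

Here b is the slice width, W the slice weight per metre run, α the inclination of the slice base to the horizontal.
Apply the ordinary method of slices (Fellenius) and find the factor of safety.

FS = 2.47

Ordinary method of slices: FS = Σ[c'·Δl_i + (W_i cosα_i)·tanφ'] / Σ W_i sinα_i, with Δl_i = b_i / cosα_i.
Slice 1: Δl = 2.7/cos(-5.2°) = 2.711 m; N'_1 = 62·cos(-5.2°) = 61.7; c'Δl = 37.96; W sinα = -5.6
Slice 2: Δl = 1.9/cos10.9° = 1.935 m; N'_2 = 98·cos10.9° = 96.2; c'Δl = 27.09; W sinα = 18.5
Slice 3: Δl = 2.5/cos27.1° = 2.808 m; N'_3 = 164·cos27.1° = 146.0; c'Δl = 39.32; W sinα = 74.7
Slice 4: Δl = 2.2/cos47.8° = 3.275 m; N'_4 = 69·cos47.8° = 46.3; c'Δl = 45.85; W sinα = 51.1
Σc'Δl = 150.2 kN/m; ΣN' = 350.3 kN/m; ΣW sinα = 138.7 kN/m
Resisting = 150.2 + 350.3·tan28.7° = 150.2 + 191.8 = 342.0 kN/m
FS = 342.0 / 138.7 = 2.465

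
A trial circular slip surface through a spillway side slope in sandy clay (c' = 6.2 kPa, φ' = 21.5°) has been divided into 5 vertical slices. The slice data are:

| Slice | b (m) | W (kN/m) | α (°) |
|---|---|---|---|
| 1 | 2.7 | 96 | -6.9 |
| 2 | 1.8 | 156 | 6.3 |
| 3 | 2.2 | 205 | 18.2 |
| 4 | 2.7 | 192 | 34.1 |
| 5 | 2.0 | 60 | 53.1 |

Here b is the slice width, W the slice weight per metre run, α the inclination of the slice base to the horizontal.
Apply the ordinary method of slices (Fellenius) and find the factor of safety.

FS = 1.49

Ordinary method of slices: FS = Σ[c'·Δl_i + (W_i cosα_i)·tanφ'] / Σ W_i sinα_i, with Δl_i = b_i / cosα_i.
Slice 1: Δl = 2.7/cos(-6.9°) = 2.720 m; N'_1 = 96·cos(-6.9°) = 95.3; c'Δl = 16.86; W sinα = -11.5
Slice 2: Δl = 1.8/cos6.3° = 1.811 m; N'_2 = 156·cos6.3° = 155.1; c'Δl = 11.23; W sinα = 17.1
Slice 3: Δl = 2.2/cos18.2° = 2.316 m; N'_3 = 205·cos18.2° = 194.7; c'Δl = 14.36; W sinα = 64.0
Slice 4: Δl = 2.7/cos34.1° = 3.261 m; N'_4 = 192·cos34.1° = 159.0; c'Δl = 20.22; W sinα = 107.6
Slice 5: Δl = 2.0/cos53.1° = 3.331 m; N'_5 = 60·cos53.1° = 36.0; c'Δl = 20.65; W sinα = 48.0
Σc'Δl = 83.3 kN/m; ΣN' = 640.1 kN/m; ΣW sinα = 225.2 kN/m
Resisting = 83.3 + 640.1·tan21.5° = 83.3 + 252.1 = 335.5 kN/m
FS = 335.5 / 225.2 = 1.489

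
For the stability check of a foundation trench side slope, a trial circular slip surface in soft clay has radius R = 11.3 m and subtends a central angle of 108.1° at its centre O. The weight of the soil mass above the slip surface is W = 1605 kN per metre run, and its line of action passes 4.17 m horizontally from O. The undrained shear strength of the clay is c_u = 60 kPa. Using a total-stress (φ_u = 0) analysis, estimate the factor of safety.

FS = 2.16

Taking moments about the centre O, the resisting moment is provided by the undrained shear strength acting along the arc:
Arc length L_a = R·θ = 11.3·(108.1°·π/180) = 11.3·1.8867 = 21.32 m
M_R = c_u·L_a·R = 60·21.32·11.3 = 14454.8 kN·m/m
M_D = W·d = 1605·4.17 = 6692.8 kN·m/m
FS = M_R / M_D = 14454.8 / 6692.8 = 2.160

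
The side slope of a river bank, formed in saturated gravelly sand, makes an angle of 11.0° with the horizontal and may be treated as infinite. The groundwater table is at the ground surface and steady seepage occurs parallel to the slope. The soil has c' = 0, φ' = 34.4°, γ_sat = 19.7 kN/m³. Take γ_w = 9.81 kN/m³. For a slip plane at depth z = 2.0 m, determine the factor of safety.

With seepage parallel to the slope and the water table at the surface, the effective normal stress on the slip plane uses the buoyant unit weight γ' = γ_sat − γ_w while the driving shear stress uses γ_sat:
FS = [c' + γ' z cos²β tanφ'] / [γ_sat z sinβ cosβ]
(For c' = 0 this reduces to FS = (γ'/γ_sat)·tanφ'/tanβ.)
γ' = 19.7 − 9.81 = 9.89 kN/m³
Numerator = 0.0 + 9.89·2.0·cos²11.0°·tan34.4° = 0.0 + 9.89·2.0·0.9636·0.6847 = 13.051 kPa
Denominator = 19.7·2.0·sin11.0°·cos11.0° = 19.7·2.0·0.1908·0.9816 = 7.380 kPa
FS = 13.051 / 7.380 = 1.768

FS = 1.77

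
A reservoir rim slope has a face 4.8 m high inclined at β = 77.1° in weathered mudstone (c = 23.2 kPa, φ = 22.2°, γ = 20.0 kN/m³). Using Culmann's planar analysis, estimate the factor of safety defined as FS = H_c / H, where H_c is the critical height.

FS = 2.05

H_c = (4c/γ) · sinβ cosφ / [1 − cos(β − φ)]
    = (4·23.2/20.0) · sin77.1°·cos22.2° / [1 − cos54.9°]
    = 4.640 · 0.9025 / 0.4250 = 9.85 m
FS = H_c / H = 9.85 / 4.8 = 2.053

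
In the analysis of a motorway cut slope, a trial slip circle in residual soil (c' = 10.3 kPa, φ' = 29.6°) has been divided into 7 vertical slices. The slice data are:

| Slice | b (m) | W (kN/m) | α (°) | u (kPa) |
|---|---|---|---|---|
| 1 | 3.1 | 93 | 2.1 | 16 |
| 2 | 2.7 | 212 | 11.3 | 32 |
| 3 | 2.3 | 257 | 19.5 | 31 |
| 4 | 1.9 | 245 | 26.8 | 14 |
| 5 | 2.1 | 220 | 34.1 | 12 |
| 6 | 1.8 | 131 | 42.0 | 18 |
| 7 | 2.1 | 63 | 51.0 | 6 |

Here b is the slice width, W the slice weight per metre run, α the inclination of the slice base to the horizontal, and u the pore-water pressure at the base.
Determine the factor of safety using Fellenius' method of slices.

Ordinary method of slices: FS = Σ[c'·Δl_i + (W_i cosα_i − u_i·Δl_i)·tanφ'] / Σ W_i sinα_i, with Δl_i = b_i / cosα_i.
Slice 1: Δl = 3.1/cos2.1° = 3.102 m; N'_1 = 93·cos2.1° − 16·3.102 = 43.3; c'Δl = 31.95; W sinα = 3.4
Slice 2: Δl = 2.7/cos11.3° = 2.753 m; N'_2 = 212·cos11.3° − 32·2.753 = 119.8; c'Δl = 28.36; W sinα = 41.5
Slice 3: Δl = 2.3/cos19.5° = 2.440 m; N'_3 = 257·cos19.5° − 31·2.440 = 166.6; c'Δl = 25.13; W sinα = 85.8
Slice 4: Δl = 1.9/cos26.8° = 2.129 m; N'_4 = 245·cos26.8° − 14·2.129 = 188.9; c'Δl = 21.93; W sinα = 110.5
Slice 5: Δl = 2.1/cos34.1° = 2.536 m; N'_5 = 220·cos34.1° − 12·2.536 = 151.7; c'Δl = 26.12; W sinα = 123.3
Slice 6: Δl = 1.8/cos42.0° = 2.422 m; N'_6 = 131·cos42.0° − 18·2.422 = 53.8; c'Δl = 24.95; W sinα = 87.7
Slice 7: Δl = 2.1/cos51.0° = 3.337 m; N'_7 = 63·cos51.0° − 6·3.337 = 19.6; c'Δl = 34.37; W sinα = 49.0
Σc'Δl = 192.8 kN/m; ΣN' = 743.7 kN/m; ΣW sinα = 501.2 kN/m
Resisting = 192.8 + 743.7·tan29.6° = 192.8 + 422.5 = 615.3 kN/m
FS = 615.3 / 501.2 = 1.228

FS = 1.23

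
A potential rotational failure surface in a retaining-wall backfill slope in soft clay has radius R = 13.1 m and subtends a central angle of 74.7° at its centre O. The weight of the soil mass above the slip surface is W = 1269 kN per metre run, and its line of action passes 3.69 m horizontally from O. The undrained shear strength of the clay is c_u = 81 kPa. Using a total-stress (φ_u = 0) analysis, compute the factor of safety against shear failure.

Taking moments about the centre O, the resisting moment is provided by the undrained shear strength acting along the arc:
Arc length L_a = R·θ = 13.1·(74.7°·π/180) = 13.1·1.3038 = 17.08 m
M_R = c_u·L_a·R = 81·17.08·13.1 = 18122.8 kN·m/m
M_D = W·d = 1269·3.69 = 4682.6 kN·m/m
FS = M_R / M_D = 18122.8 / 4682.6 = 3.870

FS = 3.87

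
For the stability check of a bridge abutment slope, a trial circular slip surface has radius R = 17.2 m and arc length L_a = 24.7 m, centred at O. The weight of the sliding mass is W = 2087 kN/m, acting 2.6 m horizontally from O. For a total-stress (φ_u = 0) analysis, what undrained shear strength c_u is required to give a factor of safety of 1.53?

c_u = 19.5 kPa

FS = c_u·L_a·R / (W·d), so c_u = FS·W·d / (L_a·R).
c_u = 1.53·2087·2.6 / (24.70·17.2) = 8302.1 / 424.84 = 19.54 kPa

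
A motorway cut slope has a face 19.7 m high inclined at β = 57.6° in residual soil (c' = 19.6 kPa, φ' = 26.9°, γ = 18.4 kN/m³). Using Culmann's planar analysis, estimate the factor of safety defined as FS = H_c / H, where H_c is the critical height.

H_c = (4c'/γ) · sinβ cosφ' / [1 − cos(β − φ')]
    = (4·19.6/18.4) · sin57.6°·cos26.9° / [1 − cos30.7°]
    = 4.261 · 0.7530 / 0.1401 = 22.89 m
FS = H_c / H = 22.89 / 19.7 = 1.162

FS = 1.16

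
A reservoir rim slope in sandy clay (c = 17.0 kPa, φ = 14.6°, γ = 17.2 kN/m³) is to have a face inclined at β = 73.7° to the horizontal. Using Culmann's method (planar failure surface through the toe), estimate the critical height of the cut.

H_c = 7.55 m

Culmann's analysis gives the critical failure plane at α_cr = (β + φ)/2 = (73.7 + 14.6)/2 = 44.1°, and the critical height
H_c = (4c/γ) · sinβ cosφ / [1 − cos(β − φ)]
    = (4·17.0/17.2) · sin73.7°·cos14.6° / [1 − cos(59.1°)]
    = 3.953 · 0.9598·0.9677 / [1 − 0.5135]
    = 3.953 · 0.9288 / 0.4865
    = 7.55 m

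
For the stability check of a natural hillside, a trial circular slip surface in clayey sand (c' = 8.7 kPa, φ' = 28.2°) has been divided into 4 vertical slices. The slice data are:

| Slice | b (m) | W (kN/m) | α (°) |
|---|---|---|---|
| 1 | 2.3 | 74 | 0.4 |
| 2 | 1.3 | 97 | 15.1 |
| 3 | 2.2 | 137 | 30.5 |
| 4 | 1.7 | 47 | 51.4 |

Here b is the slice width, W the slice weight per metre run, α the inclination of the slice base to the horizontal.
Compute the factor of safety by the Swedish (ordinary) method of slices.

Ordinary method of slices: FS = Σ[c'·Δl_i + (W_i cosα_i)·tanφ'] / Σ W_i sinα_i, with Δl_i = b_i / cosα_i.
Slice 1: Δl = 2.3/cos0.4° = 2.300 m; N'_1 = 74·cos0.4° = 74.0; c'Δl = 20.01; W sinα = 0.5
Slice 2: Δl = 1.3/cos15.1° = 1.346 m; N'_2 = 97·cos15.1° = 93.7; c'Δl = 11.71; W sinα = 25.3
Slice 3: Δl = 2.2/cos30.5° = 2.553 m; N'_3 = 137·cos30.5° = 118.0; c'Δl = 22.21; W sinα = 69.5
Slice 4: Δl = 1.7/cos51.4° = 2.725 m; N'_4 = 47·cos51.4° = 29.3; c'Δl = 23.71; W sinα = 36.7
Σc'Δl = 77.6 kN/m; ΣN' = 315.0 kN/m; ΣW sinα = 132.0 kN/m
Resisting = 77.6 + 315.0·tan28.2° = 77.6 + 168.9 = 246.6 kN/m
FS = 246.6 / 132.0 = 1.867

FS = 1.87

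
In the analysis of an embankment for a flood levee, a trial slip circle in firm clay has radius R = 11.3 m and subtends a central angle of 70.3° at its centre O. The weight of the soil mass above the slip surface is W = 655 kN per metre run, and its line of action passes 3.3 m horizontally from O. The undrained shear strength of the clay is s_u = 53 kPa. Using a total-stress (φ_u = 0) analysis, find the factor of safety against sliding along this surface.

Taking moments about the centre O, the resisting moment is provided by the undrained shear strength acting along the arc:
Arc length L_a = R·θ = 11.3·(70.3°·π/180) = 11.3·1.2270 = 13.86 m
M_R = s_u·L_a·R = 53·13.86·11.3 = 8303.6 kN·m/m
M_D = W·d = 655·3.3 = 2161.5 kN·m/m
FS = M_R / M_D = 8303.6 / 2161.5 = 3.842

FS = 3.84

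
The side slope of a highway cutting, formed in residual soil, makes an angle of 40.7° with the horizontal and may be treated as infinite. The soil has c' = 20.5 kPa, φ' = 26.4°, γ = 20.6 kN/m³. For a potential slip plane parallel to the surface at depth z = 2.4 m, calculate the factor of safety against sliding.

FS = 1.42

For an infinite slope with a slip plane parallel to the surface (no pore pressure): FS = [c' + γz cos²β tanφ'] / [γz sinβ cosβ].
γz = 20.6·2.4 = 49.44 kN/m²
Numerator = 20.5 + 49.44·cos²40.7°·tan26.4° = 20.5 + 49.44·0.5748·0.4964 = 34.606 kPa
Denominator = 49.44·sin40.7°·cos40.7° = 49.44·0.6521·0.7581 = 24.442 kPa
FS = 34.606 / 24.442 = 1.416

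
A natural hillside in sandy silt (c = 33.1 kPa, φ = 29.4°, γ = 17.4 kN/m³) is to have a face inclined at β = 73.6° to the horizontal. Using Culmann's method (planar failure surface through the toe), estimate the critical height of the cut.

H_c = 22.46 m

Culmann's analysis gives the critical failure plane at α_cr = (β + φ)/2 = (73.6 + 29.4)/2 = 51.5°, and the critical height
H_c = (4c/γ) · sinβ cosφ / [1 − cos(β − φ)]
    = (4·33.1/17.4) · sin73.6°·cos29.4° / [1 − cos(44.2°)]
    = 7.609 · 0.9593·0.8712 / [1 − 0.7169]
    = 7.609 · 0.8358 / 0.2831
    = 22.46 m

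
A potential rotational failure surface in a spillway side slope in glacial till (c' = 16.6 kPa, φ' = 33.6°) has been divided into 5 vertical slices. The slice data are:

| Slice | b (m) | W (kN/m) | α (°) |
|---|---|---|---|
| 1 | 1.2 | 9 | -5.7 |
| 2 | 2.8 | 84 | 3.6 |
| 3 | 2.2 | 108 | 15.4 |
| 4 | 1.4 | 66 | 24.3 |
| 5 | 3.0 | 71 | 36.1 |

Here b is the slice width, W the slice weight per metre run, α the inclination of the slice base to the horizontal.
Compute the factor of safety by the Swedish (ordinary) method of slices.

Ordinary method of slices: FS = Σ[c'·Δl_i + (W_i cosα_i)·tanφ'] / Σ W_i sinα_i, with Δl_i = b_i / cosα_i.
Slice 1: Δl = 1.2/cos(-5.7°) = 1.206 m; N'_1 = 9·cos(-5.7°) = 9.0; c'Δl = 20.02; W sinα = -0.9
Slice 2: Δl = 2.8/cos3.6° = 2.806 m; N'_2 = 84·cos3.6° = 83.8; c'Δl = 46.57; W sinα = 5.3
Slice 3: Δl = 2.2/cos15.4° = 2.282 m; N'_3 = 108·cos15.4° = 104.1; c'Δl = 37.88; W sinα = 28.7
Slice 4: Δl = 1.4/cos24.3° = 1.536 m; N'_4 = 66·cos24.3° = 60.2; c'Δl = 25.50; W sinα = 27.2
Slice 5: Δl = 3.0/cos36.1° = 3.713 m; N'_5 = 71·cos36.1° = 57.4; c'Δl = 61.63; W sinα = 41.8
Σc'Δl = 191.6 kN/m; ΣN' = 314.4 kN/m; ΣW sinα = 102.1 kN/m
Resisting = 191.6 + 314.4·tan33.6° = 191.6 + 208.9 = 400.5 kN/m
FS = 400.5 / 102.1 = 3.925

FS = 3.92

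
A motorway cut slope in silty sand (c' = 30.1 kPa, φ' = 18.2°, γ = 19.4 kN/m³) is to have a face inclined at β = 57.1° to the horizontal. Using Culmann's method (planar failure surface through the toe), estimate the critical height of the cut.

Culmann's analysis gives the critical failure plane at α_cr = (β + φ')/2 = (57.1 + 18.2)/2 = 37.6°, and the critical height
H_c = (4c'/γ) · sinβ cosφ' / [1 − cos(β − φ')]
    = (4·30.1/19.4) · sin57.1°·cos18.2° / [1 − cos(38.9°)]
    = 6.206 · 0.8396·0.9500 / [1 − 0.7782]
    = 6.206 · 0.7976 / 0.2218
    = 22.32 m

H_c = 22.32 m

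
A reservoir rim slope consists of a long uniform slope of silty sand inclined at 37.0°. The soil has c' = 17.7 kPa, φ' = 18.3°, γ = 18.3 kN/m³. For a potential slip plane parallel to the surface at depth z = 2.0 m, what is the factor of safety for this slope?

For an infinite slope with a slip plane parallel to the surface (no pore pressure): FS = [c' + γz cos²β tanφ'] / [γz sinβ cosβ].
γz = 18.3·2.0 = 36.60 kN/m²
Numerator = 17.7 + 36.60·cos²37.0°·tan18.3° = 17.7 + 36.60·0.6378·0.3307 = 25.420 kPa
Denominator = 36.60·sin37.0°·cos37.0° = 36.60·0.6018·0.7986 = 17.591 kPa
FS = 25.420 / 17.591 = 1.445

FS = 1.45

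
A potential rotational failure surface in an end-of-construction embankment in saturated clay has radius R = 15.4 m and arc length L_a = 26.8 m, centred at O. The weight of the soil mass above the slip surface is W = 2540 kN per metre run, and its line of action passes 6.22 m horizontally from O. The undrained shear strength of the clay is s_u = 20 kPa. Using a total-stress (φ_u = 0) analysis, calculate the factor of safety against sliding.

Taking moments about the centre O, the resisting moment is provided by the undrained shear strength acting along the arc:
M_R = s_u·L_a·R = 20·26.80·15.4 = 8254.4 kN·m/m
M_D = W·d = 2540·6.22 = 15798.8 kN·m/m
FS = M_R / M_D = 8254.4 / 15798.8 = 0.522

FS = 0.52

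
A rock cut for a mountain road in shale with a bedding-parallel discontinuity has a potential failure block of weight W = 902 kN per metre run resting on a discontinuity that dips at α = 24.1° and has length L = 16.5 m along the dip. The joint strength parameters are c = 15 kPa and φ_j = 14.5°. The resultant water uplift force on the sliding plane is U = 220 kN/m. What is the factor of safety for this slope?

Resolving the block weight along and normal to the plane and applying the Mohr–Coulomb strength on the joint:
N' = W cosα − U = 902·cos24.1° − 220 = 603.4 kN/m
Driving force T = W sinα = 902·sin24.1° = 368.3 kN/m
Resisting force R = c·L + N'·tanφ_j = 15·16.5 + 603.4·tan14.5° = 247.5 + 156.0 = 403.5 kN/m
FS = R / T = 403.5 / 368.3 = 1.096

FS = 1.10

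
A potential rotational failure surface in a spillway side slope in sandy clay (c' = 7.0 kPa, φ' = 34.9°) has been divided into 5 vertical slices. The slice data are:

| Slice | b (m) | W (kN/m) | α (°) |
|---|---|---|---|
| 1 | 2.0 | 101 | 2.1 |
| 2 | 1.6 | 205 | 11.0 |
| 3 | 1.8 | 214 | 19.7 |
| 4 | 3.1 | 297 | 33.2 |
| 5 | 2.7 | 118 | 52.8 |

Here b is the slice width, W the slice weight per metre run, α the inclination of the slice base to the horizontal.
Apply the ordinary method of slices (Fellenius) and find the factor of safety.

Ordinary method of slices: FS = Σ[c'·Δl_i + (W_i cosα_i)·tanφ'] / Σ W_i sinα_i, with Δl_i = b_i / cosα_i.
Slice 1: Δl = 2.0/cos2.1° = 2.001 m; N'_1 = 101·cos2.1° = 100.9; c'Δl = 14.01; W sinα = 3.7
Slice 2: Δl = 1.6/cos11.0° = 1.630 m; N'_2 = 205·cos11.0° = 201.2; c'Δl = 11.41; W sinα = 39.1
Slice 3: Δl = 1.8/cos19.7° = 1.912 m; N'_3 = 214·cos19.7° = 201.5; c'Δl = 13.38; W sinα = 72.1
Slice 4: Δl = 3.1/cos33.2° = 3.705 m; N'_4 = 297·cos33.2° = 248.5; c'Δl = 25.93; W sinα = 162.6
Slice 5: Δl = 2.7/cos52.8° = 4.466 m; N'_5 = 118·cos52.8° = 71.3; c'Δl = 31.26; W sinα = 94.0
Σc'Δl = 96.0 kN/m; ΣN' = 823.5 kN/m; ΣW sinα = 371.6 kN/m
Resisting = 96.0 + 823.5·tan34.9° = 96.0 + 574.5 = 670.5 kN/m
FS = 670.5 / 371.6 = 1.804

FS = 1.80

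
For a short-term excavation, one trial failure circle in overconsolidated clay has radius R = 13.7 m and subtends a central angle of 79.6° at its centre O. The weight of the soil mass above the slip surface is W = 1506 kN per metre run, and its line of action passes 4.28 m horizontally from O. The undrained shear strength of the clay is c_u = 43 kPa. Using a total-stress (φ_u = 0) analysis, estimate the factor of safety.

Taking moments about the centre O, the resisting moment is provided by the undrained shear strength acting along the arc:
Arc length L_a = R·θ = 13.7·(79.6°·π/180) = 13.7·1.3893 = 19.03 m
M_R = c_u·L_a·R = 43·19.03·13.7 = 11212.4 kN·m/m
M_D = W·d = 1506·4.28 = 6445.7 kN·m/m
FS = M_R / M_D = 11212.4 / 6445.7 = 1.740

FS = 1.74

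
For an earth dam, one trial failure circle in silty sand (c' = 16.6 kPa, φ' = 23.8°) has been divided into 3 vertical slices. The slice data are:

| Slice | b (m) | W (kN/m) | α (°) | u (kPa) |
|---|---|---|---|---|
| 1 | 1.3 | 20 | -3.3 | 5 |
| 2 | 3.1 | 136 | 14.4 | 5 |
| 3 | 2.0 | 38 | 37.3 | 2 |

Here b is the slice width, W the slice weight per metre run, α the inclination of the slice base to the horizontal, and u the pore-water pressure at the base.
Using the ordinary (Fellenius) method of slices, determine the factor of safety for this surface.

FS = 3.31

Ordinary method of slices: FS = Σ[c'·Δl_i + (W_i cosα_i − u_i·Δl_i)·tanφ'] / Σ W_i sinα_i, with Δl_i = b_i / cosα_i.
Slice 1: Δl = 1.3/cos(-3.3°) = 1.302 m; N'_1 = 20·cos(-3.3°) − 5·1.302 = 13.5; c'Δl = 21.62; W sinα = -1.2
Slice 2: Δl = 3.1/cos14.4° = 3.201 m; N'_2 = 136·cos14.4° − 5·3.201 = 115.7; c'Δl = 53.13; W sinα = 33.8
Slice 3: Δl = 2.0/cos37.3° = 2.514 m; N'_3 = 38·cos37.3° − 2·2.514 = 25.2; c'Δl = 41.74; W sinα = 23.0
Σc'Δl = 116.5 kN/m; ΣN' = 154.4 kN/m; ΣW sinα = 55.7 kN/m
Resisting = 116.5 + 154.4·tan23.8° = 116.5 + 68.1 = 184.6 kN/m
FS = 184.6 / 55.7 = 3.314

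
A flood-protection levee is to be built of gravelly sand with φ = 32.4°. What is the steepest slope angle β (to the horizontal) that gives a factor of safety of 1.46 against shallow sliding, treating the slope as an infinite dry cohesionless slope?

For an infinite dry cohesionless slope FS = tanφ/tanβ, so tanβ = tanφ / FS.
tanβ = tan32.4° / 1.46 = 0.6346 / 1.46 = 0.4347
β = arctan(0.4347) = 23.49°

β = 23.5°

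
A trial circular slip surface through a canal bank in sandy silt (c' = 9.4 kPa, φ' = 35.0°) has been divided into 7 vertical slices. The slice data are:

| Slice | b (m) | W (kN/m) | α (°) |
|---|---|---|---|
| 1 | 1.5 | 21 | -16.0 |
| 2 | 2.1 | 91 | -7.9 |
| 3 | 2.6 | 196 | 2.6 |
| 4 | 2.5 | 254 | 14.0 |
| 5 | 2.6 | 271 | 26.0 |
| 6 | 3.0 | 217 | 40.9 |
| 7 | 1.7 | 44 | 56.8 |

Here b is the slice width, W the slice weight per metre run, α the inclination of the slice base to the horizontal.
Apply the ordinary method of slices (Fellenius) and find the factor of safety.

FS = 2.48

Ordinary method of slices: FS = Σ[c'·Δl_i + (W_i cosα_i)·tanφ'] / Σ W_i sinα_i, with Δl_i = b_i / cosα_i.
Slice 1: Δl = 1.5/cos(-16.0°) = 1.560 m; N'_1 = 21·cos(-16.0°) = 20.2; c'Δl = 14.67; W sinα = -5.8
Slice 2: Δl = 2.1/cos(-7.9°) = 2.120 m; N'_2 = 91·cos(-7.9°) = 90.1; c'Δl = 19.93; W sinα = -12.5
Slice 3: Δl = 2.6/cos2.6° = 2.603 m; N'_3 = 196·cos2.6° = 195.8; c'Δl = 24.47; W sinα = 8.9
Slice 4: Δl = 2.5/cos14.0° = 2.577 m; N'_4 = 254·cos14.0° = 246.5; c'Δl = 24.22; W sinα = 61.4
Slice 5: Δl = 2.6/cos26.0° = 2.893 m; N'_5 = 271·cos26.0° = 243.6; c'Δl = 27.19; W sinα = 118.8
Slice 6: Δl = 3.0/cos40.9° = 3.969 m; N'_6 = 217·cos40.9° = 164.0; c'Δl = 37.31; W sinα = 142.1
Slice 7: Δl = 1.7/cos56.8° = 3.105 m; N'_7 = 44·cos56.8° = 24.1; c'Δl = 29.18; W sinα = 36.8
Σc'Δl = 177.0 kN/m; ΣN' = 984.3 kN/m; ΣW sinα = 349.7 kN/m
Resisting = 177.0 + 984.3·tan35.0° = 177.0 + 689.2 = 866.2 kN/m
FS = 866.2 / 349.7 = 2.477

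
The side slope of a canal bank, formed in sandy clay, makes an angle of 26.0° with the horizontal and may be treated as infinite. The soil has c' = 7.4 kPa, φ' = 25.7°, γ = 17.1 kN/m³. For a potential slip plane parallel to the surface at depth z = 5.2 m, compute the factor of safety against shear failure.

FS = 1.20

For an infinite slope with a slip plane parallel to the surface (no pore pressure): FS = [c' + γz cos²β tanφ'] / [γz sinβ cosβ].
γz = 17.1·5.2 = 88.92 kN/m²
Numerator = 7.4 + 88.92·cos²26.0°·tan25.7° = 7.4 + 88.92·0.8078·0.4813 = 41.971 kPa
Denominator = 88.92·sin26.0°·cos26.0° = 88.92·0.4384·0.8988 = 35.035 kPa
FS = 41.971 / 35.035 = 1.198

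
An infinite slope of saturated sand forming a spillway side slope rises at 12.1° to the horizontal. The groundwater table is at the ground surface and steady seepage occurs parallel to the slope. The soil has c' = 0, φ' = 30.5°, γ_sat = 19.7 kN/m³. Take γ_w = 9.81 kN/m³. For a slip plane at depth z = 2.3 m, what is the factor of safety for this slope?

With seepage parallel to the slope and the water table at the surface, the effective normal stress on the slip plane uses the buoyant unit weight γ' = γ_sat − γ_w while the driving shear stress uses γ_sat:
FS = [c' + γ' z cos²β tanφ'] / [γ_sat z sinβ cosβ]
(For c' = 0 this reduces to FS = (γ'/γ_sat)·tanφ'/tanβ.)
γ' = 19.7 − 9.81 = 9.89 kN/m³
Numerator = 0.0 + 9.89·2.3·cos²12.1°·tan30.5° = 0.0 + 9.89·2.3·0.9561·0.5890 = 12.810 kPa
Denominator = 19.7·2.3·sin12.1°·cos12.1° = 19.7·2.3·0.2096·0.9778 = 9.287 kPa
FS = 12.810 / 9.287 = 1.379

FS = 1.38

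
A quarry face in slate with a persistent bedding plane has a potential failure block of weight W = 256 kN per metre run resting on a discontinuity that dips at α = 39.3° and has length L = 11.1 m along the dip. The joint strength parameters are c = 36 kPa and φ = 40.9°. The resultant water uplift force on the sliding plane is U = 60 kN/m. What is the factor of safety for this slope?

FS = 3.20

Resolving the block weight along and normal to the plane and applying the Mohr–Coulomb strength on the joint:
N' = W cosα − U = 256·cos39.3° − 60 = 138.1 kN/m
Driving force T = W sinα = 256·sin39.3° = 162.1 kN/m
Resisting force R = c·L + N'·tanφ = 36·11.1 + 138.1·tan40.9° = 399.6 + 119.6 = 519.2 kN/m
FS = R / T = 519.2 / 162.1 = 3.202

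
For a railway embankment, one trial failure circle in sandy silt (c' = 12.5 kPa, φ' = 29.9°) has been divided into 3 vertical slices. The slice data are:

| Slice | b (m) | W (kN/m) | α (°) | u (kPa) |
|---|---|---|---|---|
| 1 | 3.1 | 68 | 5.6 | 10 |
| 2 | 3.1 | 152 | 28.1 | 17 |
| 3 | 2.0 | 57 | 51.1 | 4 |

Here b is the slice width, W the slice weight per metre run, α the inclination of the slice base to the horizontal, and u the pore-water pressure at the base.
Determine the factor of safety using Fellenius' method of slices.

FS = 1.63

Ordinary method of slices: FS = Σ[c'·Δl_i + (W_i cosα_i − u_i·Δl_i)·tanφ'] / Σ W_i sinα_i, with Δl_i = b_i / cosα_i.
Slice 1: Δl = 3.1/cos5.6° = 3.115 m; N'_1 = 68·cos5.6° − 10·3.115 = 36.5; c'Δl = 38.94; W sinα = 6.6
Slice 2: Δl = 3.1/cos28.1° = 3.514 m; N'_2 = 152·cos28.1° − 17·3.514 = 74.3; c'Δl = 43.93; W sinα = 71.6
Slice 3: Δl = 2.0/cos51.1° = 3.185 m; N'_3 = 57·cos51.1° − 4·3.185 = 23.1; c'Δl = 39.81; W sinα = 44.4
Σc'Δl = 122.7 kN/m; ΣN' = 133.9 kN/m; ΣW sinα = 122.6 kN/m
Resisting = 122.7 + 133.9·tan29.9° = 122.7 + 77.0 = 199.7 kN/m
FS = 199.7 / 122.6 = 1.629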